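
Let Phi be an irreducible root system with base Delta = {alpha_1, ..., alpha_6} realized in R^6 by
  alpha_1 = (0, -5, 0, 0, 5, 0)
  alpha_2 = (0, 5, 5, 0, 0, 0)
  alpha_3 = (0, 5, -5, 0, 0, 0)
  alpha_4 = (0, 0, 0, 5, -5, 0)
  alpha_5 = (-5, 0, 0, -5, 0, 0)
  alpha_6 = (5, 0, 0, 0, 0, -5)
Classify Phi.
Compute the Cartan integers a_ij = 2(alpha_i, alpha_j)/(alpha_j, alpha_j); the resulting 6x6 Cartan matrix is
[[2, -1, -1, -1, 0, 0], [-1, 2, 0, 0, 0, 0], [-1, 0, 2, 0, 0, 0], [-1, 0, 0, 2, -1, 0], [0, 0, 0, -1, 2, -1], [0, 0, 0, 0, -1, 2]].
All simple roots have the same length, so the diagram is simply laced. The associated Dynkin diagram is a chain of 4 nodes with a fork of two nodes at one end (D_6), so the type is D_6 (the algebra so(12)).

D_6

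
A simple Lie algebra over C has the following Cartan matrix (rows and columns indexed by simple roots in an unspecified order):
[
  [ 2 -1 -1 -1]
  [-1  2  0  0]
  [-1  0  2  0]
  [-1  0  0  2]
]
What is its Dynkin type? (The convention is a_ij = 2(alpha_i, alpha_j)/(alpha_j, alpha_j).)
The matrix has rank 4 with 2's on the diagonal. Reading the off-diagonal entries as Dynkin edges (a single edge where a_ij = a_ji = -1; a double or triple edge where a_ij * a_ji = 2 or 3), the diagram is a chain of 2 nodes with a fork of two nodes at one end (D_4). One simple-root ordering that puts it in standard form is (alpha_2, alpha_1, alpha_4, alpha_3). So the algebra is type D_4, i.e. so(8).

type D_4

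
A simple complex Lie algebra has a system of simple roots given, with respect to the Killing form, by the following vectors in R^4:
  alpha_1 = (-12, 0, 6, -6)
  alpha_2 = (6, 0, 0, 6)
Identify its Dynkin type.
Compute the Cartan integers a_ij = 2(alpha_i, alpha_j)/(alpha_j, alpha_j); the resulting 2x2 Cartan matrix is
[[2, -3], [-1, 2]].
The roots have two lengths (squared-length ratio 3:1); the short ones are alpha_{2}. The associated Dynkin diagram is two nodes joined by a triple edge (G_2), so the type is G_2.

G_2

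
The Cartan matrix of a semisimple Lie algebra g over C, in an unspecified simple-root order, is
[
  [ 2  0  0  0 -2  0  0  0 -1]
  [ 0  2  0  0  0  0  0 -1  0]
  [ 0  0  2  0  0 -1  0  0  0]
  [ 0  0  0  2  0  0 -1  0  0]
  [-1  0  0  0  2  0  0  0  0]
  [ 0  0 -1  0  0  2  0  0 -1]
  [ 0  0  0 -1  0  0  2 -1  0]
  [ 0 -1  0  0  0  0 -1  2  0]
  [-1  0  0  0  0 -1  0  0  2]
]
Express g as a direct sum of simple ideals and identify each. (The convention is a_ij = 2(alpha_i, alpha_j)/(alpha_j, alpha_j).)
The diagram associated to this matrix has two connected components: the simple roots {alpha_2, alpha_4, alpha_7, alpha_8} form a chain of 4 nodes with single edges (A_4), and {alpha_1, alpha_3, alpha_5, alpha_6, alpha_9} form a chain of 5 nodes with a double edge at one end; the terminal node there is the unique short simple root (B_5). A semisimple Lie algebra decomposes uniquely as the direct sum of simple ideals, one per connected component of its Dynkin diagram, so g ≅ A_4 ⊕ B_5 (dimension 24 + 55 = 79).

type A_4 + type B_5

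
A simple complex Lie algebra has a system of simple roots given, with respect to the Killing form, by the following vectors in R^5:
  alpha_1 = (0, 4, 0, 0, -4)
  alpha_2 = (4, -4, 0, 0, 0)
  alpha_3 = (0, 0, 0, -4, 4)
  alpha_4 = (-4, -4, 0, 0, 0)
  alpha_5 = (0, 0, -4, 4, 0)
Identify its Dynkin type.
type D_5

Compute the Cartan integers a_ij = 2(alpha_i, alpha_j)/(alpha_j, alpha_j); the resulting 5x5 Cartan matrix is
[[2, -1, -1, -1, 0], [-1, 2, 0, 0, 0], [-1, 0, 2, 0, -1], [-1, 0, 0, 2, 0], [0, 0, -1, 0, 2]].
All simple roots have the same length, so the diagram is simply laced. The associated Dynkin diagram is a chain of 3 nodes with a fork of two nodes at one end (D_5), so the type is D_5 (the algebra so(10)).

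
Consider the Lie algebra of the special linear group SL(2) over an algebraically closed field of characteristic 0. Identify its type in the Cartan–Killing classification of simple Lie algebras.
type A_1

This is sl(2), which has dimension 2^2 - 1 = 3 and rank 2 - 1 = 1 (a Cartan subalgebra is the diagonal traceless matrices). In the classification of classical Lie algebras, the special linear algebra sl(n+1) has type A_n; here n = 1, so the Dynkin diagram is a chain of 1 nodes with single edges (A_1). Hence the type is A_1.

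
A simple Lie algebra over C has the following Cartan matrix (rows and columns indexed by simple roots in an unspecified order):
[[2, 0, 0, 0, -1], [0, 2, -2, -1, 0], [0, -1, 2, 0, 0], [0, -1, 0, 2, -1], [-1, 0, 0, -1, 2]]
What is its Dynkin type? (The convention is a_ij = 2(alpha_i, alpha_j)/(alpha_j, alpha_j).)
type B_5

The matrix has rank 5 with 2's on the diagonal. Reading the off-diagonal entries as Dynkin edges (a single edge where a_ij = a_ji = -1; a double or triple edge where a_ij * a_ji = 2 or 3), the diagram is a chain of 5 nodes with a double edge at one end; the terminal node there is the unique short simple root (B_5). One simple-root ordering that puts it in standard form is (alpha_1, alpha_5, alpha_4, alpha_2, alpha_3). So the algebra is type B_5, i.e. so(11).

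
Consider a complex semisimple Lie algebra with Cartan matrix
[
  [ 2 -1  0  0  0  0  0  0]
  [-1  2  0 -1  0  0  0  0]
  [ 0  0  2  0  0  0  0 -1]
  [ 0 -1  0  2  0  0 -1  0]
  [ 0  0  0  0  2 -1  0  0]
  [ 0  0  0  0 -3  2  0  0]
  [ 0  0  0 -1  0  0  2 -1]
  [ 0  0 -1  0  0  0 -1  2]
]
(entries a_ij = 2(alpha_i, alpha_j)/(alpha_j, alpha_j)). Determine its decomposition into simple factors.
The diagram associated to this matrix has two connected components: the simple roots {alpha_1, alpha_2, alpha_3, alpha_4, alpha_7, alpha_8} form a chain of 6 nodes with single edges (A_6), and {alpha_5, alpha_6} form two nodes joined by a triple edge (G_2). A semisimple Lie algebra decomposes uniquely as the direct sum of simple ideals, one per connected component of its Dynkin diagram, so g ≅ A_6 ⊕ G_2 (dimension 48 + 14 = 62).

A6 ⊕ G2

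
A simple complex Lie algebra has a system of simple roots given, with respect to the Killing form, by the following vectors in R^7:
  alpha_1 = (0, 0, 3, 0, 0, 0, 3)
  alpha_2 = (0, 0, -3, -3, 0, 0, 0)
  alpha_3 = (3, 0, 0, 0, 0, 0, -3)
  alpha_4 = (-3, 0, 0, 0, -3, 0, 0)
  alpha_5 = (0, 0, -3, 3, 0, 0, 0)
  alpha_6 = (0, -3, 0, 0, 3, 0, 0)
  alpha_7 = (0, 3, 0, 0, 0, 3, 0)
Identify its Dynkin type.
Compute the Cartan integers a_ij = 2(alpha_i, alpha_j)/(alpha_j, alpha_j); the resulting 7x7 Cartan matrix is
[[2, -1, -1, 0, -1, 0, 0], [-1, 2, 0, 0, 0, 0, 0], [-1, 0, 2, -1, 0, 0, 0], [0, 0, -1, 2, 0, -1, 0], [-1, 0, 0, 0, 2, 0, 0], [0, 0, 0, -1, 0, 2, -1], [0, 0, 0, 0, 0, -1, 2]].
All simple roots have the same length, so the diagram is simply laced. The associated Dynkin diagram is a chain of 5 nodes with a fork of two nodes at one end (D_7), so the type is D_7 (the algebra so(14)).

D_7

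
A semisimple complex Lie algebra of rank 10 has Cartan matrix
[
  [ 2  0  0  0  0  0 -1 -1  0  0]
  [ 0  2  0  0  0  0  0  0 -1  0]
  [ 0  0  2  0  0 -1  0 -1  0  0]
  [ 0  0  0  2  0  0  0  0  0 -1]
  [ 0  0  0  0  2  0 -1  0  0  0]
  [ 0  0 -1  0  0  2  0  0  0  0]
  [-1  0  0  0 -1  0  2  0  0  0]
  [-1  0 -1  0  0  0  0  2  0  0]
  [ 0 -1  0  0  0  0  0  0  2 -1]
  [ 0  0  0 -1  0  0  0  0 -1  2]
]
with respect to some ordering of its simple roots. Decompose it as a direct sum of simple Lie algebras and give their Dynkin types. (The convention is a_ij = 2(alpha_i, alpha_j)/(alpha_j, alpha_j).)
The diagram associated to this matrix has two connected components: the simple roots {alpha_2, alpha_4, alpha_9, alpha_10} form a chain of 4 nodes with single edges (A_4), and {alpha_1, alpha_3, alpha_5, alpha_6, alpha_7, alpha_8} form a chain of 6 nodes with single edges (A_6). A semisimple Lie algebra decomposes uniquely as the direct sum of simple ideals, one per connected component of its Dynkin diagram, so g ≅ A_4 ⊕ A_6 (dimension 24 + 48 = 72).

A4 + A6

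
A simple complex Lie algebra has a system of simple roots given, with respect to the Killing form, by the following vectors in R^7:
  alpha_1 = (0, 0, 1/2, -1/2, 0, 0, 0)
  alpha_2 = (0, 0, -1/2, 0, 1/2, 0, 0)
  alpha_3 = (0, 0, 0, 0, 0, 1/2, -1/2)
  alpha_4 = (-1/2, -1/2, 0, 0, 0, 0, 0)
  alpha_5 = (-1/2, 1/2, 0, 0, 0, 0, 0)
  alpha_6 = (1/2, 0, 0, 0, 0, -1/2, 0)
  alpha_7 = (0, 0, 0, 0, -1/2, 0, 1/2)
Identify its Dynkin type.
Compute the Cartan integers a_ij = 2(alpha_i, alpha_j)/(alpha_j, alpha_j); the resulting 7x7 Cartan matrix is
[[2, -1, 0, 0, 0, 0, 0], [-1, 2, 0, 0, 0, 0, -1], [0, 0, 2, 0, 0, -1, -1], [0, 0, 0, 2, 0, -1, 0], [0, 0, 0, 0, 2, -1, 0], [0, 0, -1, -1, -1, 2, 0], [0, -1, -1, 0, 0, 0, 2]].
All simple roots have the same length, so the diagram is simply laced. The associated Dynkin diagram is a chain of 5 nodes with a fork of two nodes at one end (D_7), so the type is D_7 (the algebra so(14)).

D7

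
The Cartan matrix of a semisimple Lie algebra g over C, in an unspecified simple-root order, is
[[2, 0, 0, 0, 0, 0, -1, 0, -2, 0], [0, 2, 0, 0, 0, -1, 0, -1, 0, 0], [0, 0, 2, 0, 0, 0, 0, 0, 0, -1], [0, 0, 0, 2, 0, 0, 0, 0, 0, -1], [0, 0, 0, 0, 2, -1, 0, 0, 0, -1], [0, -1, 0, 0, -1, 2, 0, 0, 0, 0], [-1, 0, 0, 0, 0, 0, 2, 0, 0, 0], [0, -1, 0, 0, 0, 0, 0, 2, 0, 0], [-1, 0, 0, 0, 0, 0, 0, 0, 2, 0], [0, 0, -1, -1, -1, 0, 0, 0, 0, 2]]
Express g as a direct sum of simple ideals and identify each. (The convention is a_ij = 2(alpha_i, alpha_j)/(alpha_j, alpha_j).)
The diagram associated to this matrix has two connected components: the simple roots {alpha_1, alpha_7, alpha_9} form a chain of 3 nodes with a double edge at one end; the terminal node there is the unique short simple root (B_3), and {alpha_2, alpha_3, alpha_4, alpha_5, alpha_6, alpha_8, alpha_10} form a chain of 5 nodes with a fork of two nodes at one end (D_7). A semisimple Lie algebra decomposes uniquely as the direct sum of simple ideals, one per connected component of its Dynkin diagram, so g ≅ B_3 ⊕ D_7 (dimension 21 + 91 = 112).

B3 + D7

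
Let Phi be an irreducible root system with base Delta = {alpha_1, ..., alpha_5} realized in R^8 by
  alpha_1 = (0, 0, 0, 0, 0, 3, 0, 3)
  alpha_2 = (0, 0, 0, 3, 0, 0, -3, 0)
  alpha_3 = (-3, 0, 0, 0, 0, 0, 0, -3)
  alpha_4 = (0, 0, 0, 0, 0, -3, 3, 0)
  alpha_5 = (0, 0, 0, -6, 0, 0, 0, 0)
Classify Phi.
C5

Compute the Cartan integers a_ij = 2(alpha_i, alpha_j)/(alpha_j, alpha_j); the resulting 5x5 Cartan matrix is
[[2, 0, -1, -1, 0], [0, 2, 0, -1, -1], [-1, 0, 2, 0, 0], [-1, -1, 0, 2, 0], [0, -2, 0, 0, 2]].
The roots have two lengths (squared-length ratio 2:1); the short ones are alpha_{1,2,3,4}. The associated Dynkin diagram is a chain of 5 nodes with a double edge at one end; the terminal node there is the unique long simple root (C_5), so the type is C_5 (the algebra sp(10)).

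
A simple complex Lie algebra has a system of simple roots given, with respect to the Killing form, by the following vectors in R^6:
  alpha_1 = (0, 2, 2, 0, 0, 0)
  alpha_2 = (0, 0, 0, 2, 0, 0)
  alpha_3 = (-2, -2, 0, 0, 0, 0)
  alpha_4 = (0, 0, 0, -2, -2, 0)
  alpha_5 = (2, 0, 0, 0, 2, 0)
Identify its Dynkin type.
B5

Compute the Cartan integers a_ij = 2(alpha_i, alpha_j)/(alpha_j, alpha_j); the resulting 5x5 Cartan matrix is
[[2, 0, -1, 0, 0], [0, 2, 0, -1, 0], [-1, 0, 2, 0, -1], [0, -2, 0, 2, -1], [0, 0, -1, -1, 2]].
The roots have two lengths (squared-length ratio 2:1); the short ones are alpha_{2}. The associated Dynkin diagram is a chain of 5 nodes with a double edge at one end; the terminal node there is the unique short simple root (B_5), so the type is B_5 (the algebra so(11)).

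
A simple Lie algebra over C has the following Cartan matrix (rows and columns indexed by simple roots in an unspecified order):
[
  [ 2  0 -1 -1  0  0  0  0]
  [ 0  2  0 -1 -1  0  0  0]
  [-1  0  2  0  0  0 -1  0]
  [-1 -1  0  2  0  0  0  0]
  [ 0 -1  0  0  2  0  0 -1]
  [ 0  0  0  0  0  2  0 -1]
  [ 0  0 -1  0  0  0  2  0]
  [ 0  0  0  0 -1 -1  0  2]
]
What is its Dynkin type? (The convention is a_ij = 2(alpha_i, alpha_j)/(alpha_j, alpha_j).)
The matrix has rank 8 with 2's on the diagonal. Reading the off-diagonal entries as Dynkin edges (a single edge where a_ij = a_ji = -1; a double or triple edge where a_ij * a_ji = 2 or 3), the diagram is a chain of 8 nodes with single edges (A_8). One simple-root ordering that puts it in standard form is (alpha_6, alpha_8, alpha_5, alpha_2, alpha_4, alpha_1, alpha_3, alpha_7). So the algebra is type A_8, i.e. sl(9).

type A_8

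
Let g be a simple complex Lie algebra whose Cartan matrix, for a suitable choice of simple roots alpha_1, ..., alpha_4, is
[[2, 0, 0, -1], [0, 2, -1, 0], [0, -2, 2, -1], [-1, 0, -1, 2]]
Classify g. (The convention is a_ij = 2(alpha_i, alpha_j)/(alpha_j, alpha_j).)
B4

The matrix has rank 4 with 2's on the diagonal. Reading the off-diagonal entries as Dynkin edges (a single edge where a_ij = a_ji = -1; a double or triple edge where a_ij * a_ji = 2 or 3), the diagram is a chain of 4 nodes with a double edge at one end; the terminal node there is the unique short simple root (B_4). One simple-root ordering that puts it in standard form is (alpha_1, alpha_4, alpha_3, alpha_2). So the algebra is type B_4, i.e. so(9).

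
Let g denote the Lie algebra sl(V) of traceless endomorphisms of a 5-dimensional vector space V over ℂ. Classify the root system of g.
This is sl(5), which has dimension 5^2 - 1 = 24 and rank 5 - 1 = 4 (a Cartan subalgebra is the diagonal traceless matrices). In the classification of classical Lie algebras, the special linear algebra sl(n+1) has type A_n; here n = 4, so the Dynkin diagram is a chain of 4 nodes with single edges (A_4). Hence the type is A_4.

type A_4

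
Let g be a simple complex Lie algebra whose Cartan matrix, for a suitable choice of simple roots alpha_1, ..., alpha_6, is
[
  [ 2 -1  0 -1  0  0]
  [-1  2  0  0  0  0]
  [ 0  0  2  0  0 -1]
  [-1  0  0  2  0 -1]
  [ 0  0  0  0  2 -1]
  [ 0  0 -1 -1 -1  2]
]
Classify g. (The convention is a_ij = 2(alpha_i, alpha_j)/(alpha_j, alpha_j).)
D6

The matrix has rank 6 with 2's on the diagonal. Reading the off-diagonal entries as Dynkin edges (a single edge where a_ij = a_ji = -1; a double or triple edge where a_ij * a_ji = 2 or 3), the diagram is a chain of 4 nodes with a fork of two nodes at one end (D_6). One simple-root ordering that puts it in standard form is (alpha_2, alpha_1, alpha_4, alpha_6, alpha_5, alpha_3). So the algebra is type D_6, i.e. so(12).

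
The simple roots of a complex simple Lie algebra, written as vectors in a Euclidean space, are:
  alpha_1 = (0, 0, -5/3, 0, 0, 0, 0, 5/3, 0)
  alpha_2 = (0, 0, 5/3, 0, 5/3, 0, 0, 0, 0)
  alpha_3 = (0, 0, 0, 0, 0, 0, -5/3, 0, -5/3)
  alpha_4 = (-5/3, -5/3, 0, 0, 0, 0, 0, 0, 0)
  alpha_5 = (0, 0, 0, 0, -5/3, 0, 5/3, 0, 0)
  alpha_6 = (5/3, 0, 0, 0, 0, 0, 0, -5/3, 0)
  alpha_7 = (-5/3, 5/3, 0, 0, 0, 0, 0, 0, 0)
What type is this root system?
D_7 (so(14))

Compute the Cartan integers a_ij = 2(alpha_i, alpha_j)/(alpha_j, alpha_j); the resulting 7x7 Cartan matrix is
[[2, -1, 0, 0, 0, -1, 0], [-1, 2, 0, 0, -1, 0, 0], [0, 0, 2, 0, -1, 0, 0], [0, 0, 0, 2, 0, -1, 0], [0, -1, -1, 0, 2, 0, 0], [-1, 0, 0, -1, 0, 2, -1], [0, 0, 0, 0, 0, -1, 2]].
All simple roots have the same length, so the diagram is simply laced. The associated Dynkin diagram is a chain of 5 nodes with a fork of two nodes at one end (D_7), so the type is D_7 (the algebra so(14)).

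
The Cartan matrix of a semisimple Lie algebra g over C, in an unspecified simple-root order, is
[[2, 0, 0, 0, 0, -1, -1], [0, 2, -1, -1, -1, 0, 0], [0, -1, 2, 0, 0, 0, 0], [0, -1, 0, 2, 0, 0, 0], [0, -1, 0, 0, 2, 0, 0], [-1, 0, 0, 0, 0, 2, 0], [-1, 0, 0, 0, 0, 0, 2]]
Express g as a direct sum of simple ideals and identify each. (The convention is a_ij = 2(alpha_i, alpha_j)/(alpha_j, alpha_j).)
The diagram associated to this matrix has two connected components: the simple roots {alpha_1, alpha_6, alpha_7} form a chain of 3 nodes with single edges (A_3), and {alpha_2, alpha_3, alpha_4, alpha_5} form a chain of 2 nodes with a fork of two nodes at one end (D_4). A semisimple Lie algebra decomposes uniquely as the direct sum of simple ideals, one per connected component of its Dynkin diagram, so g ≅ A_3 ⊕ D_4 (dimension 15 + 28 = 43).

A_3 + D_4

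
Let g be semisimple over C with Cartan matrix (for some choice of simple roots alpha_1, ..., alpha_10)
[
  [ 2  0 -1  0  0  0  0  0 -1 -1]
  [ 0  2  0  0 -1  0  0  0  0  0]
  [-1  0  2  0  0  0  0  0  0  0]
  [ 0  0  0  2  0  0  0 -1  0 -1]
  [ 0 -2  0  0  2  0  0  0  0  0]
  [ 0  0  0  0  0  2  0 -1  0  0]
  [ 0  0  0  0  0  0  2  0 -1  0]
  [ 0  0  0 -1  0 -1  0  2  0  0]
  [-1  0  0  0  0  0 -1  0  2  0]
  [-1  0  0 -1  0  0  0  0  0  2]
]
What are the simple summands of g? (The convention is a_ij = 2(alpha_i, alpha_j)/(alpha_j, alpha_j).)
B_2 + E_8

The diagram associated to this matrix has two connected components: the simple roots {alpha_2, alpha_5} form a chain of 2 nodes with a double edge at one end; the terminal node there is the unique short simple root (B_2), and {alpha_1, alpha_3, alpha_4, alpha_6, alpha_7, alpha_8, alpha_9, alpha_10} form a chain of 7 nodes with one extra node attached to the third node from one end (E_8). A semisimple Lie algebra decomposes uniquely as the direct sum of simple ideals, one per connected component of its Dynkin diagram, so g ≅ B_2 ⊕ E_8 (dimension 10 + 248 = 258).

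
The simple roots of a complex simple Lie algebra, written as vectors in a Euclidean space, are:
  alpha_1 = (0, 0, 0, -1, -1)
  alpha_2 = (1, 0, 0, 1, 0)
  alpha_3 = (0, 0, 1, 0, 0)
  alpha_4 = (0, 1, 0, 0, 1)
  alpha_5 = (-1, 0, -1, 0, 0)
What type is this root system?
Compute the Cartan integers a_ij = 2(alpha_i, alpha_j)/(alpha_j, alpha_j); the resulting 5x5 Cartan matrix is
[[2, -1, 0, -1, 0], [-1, 2, 0, 0, -1], [0, 0, 2, 0, -1], [-1, 0, 0, 2, 0], [0, -1, -2, 0, 2]].
The roots have two lengths (squared-length ratio 2:1); the short ones are alpha_{3}. The associated Dynkin diagram is a chain of 5 nodes with a double edge at one end; the terminal node there is the unique short simple root (B_5), so the type is B_5 (the algebra so(11)).

B_5 (so(11))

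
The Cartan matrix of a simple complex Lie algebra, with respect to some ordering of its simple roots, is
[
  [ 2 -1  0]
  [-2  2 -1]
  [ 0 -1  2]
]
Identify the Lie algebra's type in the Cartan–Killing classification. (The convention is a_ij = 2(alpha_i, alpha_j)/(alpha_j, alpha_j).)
B3

The matrix has rank 3 with 2's on the diagonal. Reading the off-diagonal entries as Dynkin edges (a single edge where a_ij = a_ji = -1; a double or triple edge where a_ij * a_ji = 2 or 3), the diagram is a chain of 3 nodes with a double edge at one end; the terminal node there is the unique short simple root (B_3). One simple-root ordering that puts it in standard form is (alpha_3, alpha_2, alpha_1). So the algebra is type B_3, i.e. so(7).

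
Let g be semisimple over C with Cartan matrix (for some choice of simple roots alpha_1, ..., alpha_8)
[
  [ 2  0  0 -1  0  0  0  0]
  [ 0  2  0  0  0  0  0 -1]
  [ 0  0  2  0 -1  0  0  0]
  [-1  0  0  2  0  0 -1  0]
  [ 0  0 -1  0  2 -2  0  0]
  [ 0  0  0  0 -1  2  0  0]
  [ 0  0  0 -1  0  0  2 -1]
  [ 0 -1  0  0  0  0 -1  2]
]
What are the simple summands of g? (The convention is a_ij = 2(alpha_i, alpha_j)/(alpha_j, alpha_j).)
A_5 + B_3

The diagram associated to this matrix has two connected components: the simple roots {alpha_1, alpha_2, alpha_4, alpha_7, alpha_8} form a chain of 5 nodes with single edges (A_5), and {alpha_3, alpha_5, alpha_6} form a chain of 3 nodes with a double edge at one end; the terminal node there is the unique short simple root (B_3). A semisimple Lie algebra decomposes uniquely as the direct sum of simple ideals, one per connected component of its Dynkin diagram, so g ≅ A_5 ⊕ B_3 (dimension 35 + 21 = 56).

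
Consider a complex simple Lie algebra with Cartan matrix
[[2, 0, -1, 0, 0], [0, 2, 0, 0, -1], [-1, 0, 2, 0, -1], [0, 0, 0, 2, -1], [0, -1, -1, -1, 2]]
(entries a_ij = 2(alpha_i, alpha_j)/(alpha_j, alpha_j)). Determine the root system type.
D_5

The matrix has rank 5 with 2's on the diagonal. Reading the off-diagonal entries as Dynkin edges (a single edge where a_ij = a_ji = -1; a double or triple edge where a_ij * a_ji = 2 or 3), the diagram is a chain of 3 nodes with a fork of two nodes at one end (D_5). One simple-root ordering that puts it in standard form is (alpha_1, alpha_3, alpha_5, alpha_2, alpha_4). So the algebra is type D_5, i.e. so(10).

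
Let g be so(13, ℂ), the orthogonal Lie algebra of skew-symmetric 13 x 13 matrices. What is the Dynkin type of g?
This is so(13) with 13 odd, which has dimension 13(13-1)/2 = 78 and rank (13-1)/2 = 6. In the classification of classical Lie algebras, the orthogonal algebra so(2n+1) in an odd number of variables has type B_n; here n = 6, so the Dynkin diagram is a chain of 6 nodes with a double edge at one end; the terminal node there is the unique short simple root (B_6). Hence the type is B_6.

B6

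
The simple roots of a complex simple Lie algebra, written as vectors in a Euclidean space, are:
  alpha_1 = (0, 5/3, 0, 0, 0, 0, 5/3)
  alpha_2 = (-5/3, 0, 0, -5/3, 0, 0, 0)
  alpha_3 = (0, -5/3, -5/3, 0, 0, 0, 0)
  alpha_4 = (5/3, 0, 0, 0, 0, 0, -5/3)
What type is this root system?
A_4 (sl(5))

Compute the Cartan integers a_ij = 2(alpha_i, alpha_j)/(alpha_j, alpha_j); the resulting 4x4 Cartan matrix is
[[2, 0, -1, -1], [0, 2, 0, -1], [-1, 0, 2, 0], [-1, -1, 0, 2]].
All simple roots have the same length, so the diagram is simply laced. The associated Dynkin diagram is a chain of 4 nodes with single edges (A_4), so the type is A_4 (the algebra sl(5)).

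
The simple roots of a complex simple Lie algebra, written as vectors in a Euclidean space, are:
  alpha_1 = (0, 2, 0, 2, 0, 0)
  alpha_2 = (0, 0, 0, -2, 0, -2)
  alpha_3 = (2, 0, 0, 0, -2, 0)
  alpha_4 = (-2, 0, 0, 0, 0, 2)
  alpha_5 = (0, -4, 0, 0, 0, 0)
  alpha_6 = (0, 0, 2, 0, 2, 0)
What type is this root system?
Compute the Cartan integers a_ij = 2(alpha_i, alpha_j)/(alpha_j, alpha_j); the resulting 6x6 Cartan matrix is
[[2, -1, 0, 0, -1, 0], [-1, 2, 0, -1, 0, 0], [0, 0, 2, -1, 0, -1], [0, -1, -1, 2, 0, 0], [-2, 0, 0, 0, 2, 0], [0, 0, -1, 0, 0, 2]].
The roots have two lengths (squared-length ratio 2:1); the short ones are alpha_{1,2,3,4,6}. The associated Dynkin diagram is a chain of 6 nodes with a double edge at one end; the terminal node there is the unique long simple root (C_6), so the type is C_6 (the algebra sp(12)).

type C_6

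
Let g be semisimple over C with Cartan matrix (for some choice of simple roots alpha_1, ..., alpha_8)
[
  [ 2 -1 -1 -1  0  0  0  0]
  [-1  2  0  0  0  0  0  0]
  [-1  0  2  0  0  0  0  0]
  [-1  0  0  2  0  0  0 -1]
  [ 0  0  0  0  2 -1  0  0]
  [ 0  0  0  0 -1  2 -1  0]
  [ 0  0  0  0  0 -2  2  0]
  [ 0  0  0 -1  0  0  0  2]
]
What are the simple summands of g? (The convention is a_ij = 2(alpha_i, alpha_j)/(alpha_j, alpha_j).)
C_3 (sp(6)) ⊕ D_5 (so(10))

The diagram associated to this matrix has two connected components: the simple roots {alpha_5, alpha_6, alpha_7} form a chain of 3 nodes with a double edge at one end; the terminal node there is the unique long simple root (C_3), and {alpha_1, alpha_2, alpha_3, alpha_4, alpha_8} form a chain of 3 nodes with a fork of two nodes at one end (D_5). A semisimple Lie algebra decomposes uniquely as the direct sum of simple ideals, one per connected component of its Dynkin diagram, so g ≅ C_3 ⊕ D_5 (dimension 21 + 45 = 66).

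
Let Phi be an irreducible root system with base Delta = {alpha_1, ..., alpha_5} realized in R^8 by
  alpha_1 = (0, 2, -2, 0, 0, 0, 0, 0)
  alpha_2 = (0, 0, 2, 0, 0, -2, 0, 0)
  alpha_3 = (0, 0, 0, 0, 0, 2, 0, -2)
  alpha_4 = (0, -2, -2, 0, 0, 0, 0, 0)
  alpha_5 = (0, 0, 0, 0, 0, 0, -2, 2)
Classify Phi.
D_5

Compute the Cartan integers a_ij = 2(alpha_i, alpha_j)/(alpha_j, alpha_j); the resulting 5x5 Cartan matrix is
[[2, -1, 0, 0, 0], [-1, 2, -1, -1, 0], [0, -1, 2, 0, -1], [0, -1, 0, 2, 0], [0, 0, -1, 0, 2]].
All simple roots have the same length, so the diagram is simply laced. The associated Dynkin diagram is a chain of 3 nodes with a fork of two nodes at one end (D_5), so the type is D_5 (the algebra so(10)).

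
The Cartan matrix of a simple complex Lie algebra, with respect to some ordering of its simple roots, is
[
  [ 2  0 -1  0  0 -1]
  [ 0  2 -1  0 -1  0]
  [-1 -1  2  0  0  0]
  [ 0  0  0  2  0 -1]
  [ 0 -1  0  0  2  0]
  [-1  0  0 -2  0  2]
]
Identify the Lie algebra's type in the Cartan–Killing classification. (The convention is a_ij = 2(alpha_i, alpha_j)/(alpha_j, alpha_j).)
The matrix has rank 6 with 2's on the diagonal. Reading the off-diagonal entries as Dynkin edges (a single edge where a_ij = a_ji = -1; a double or triple edge where a_ij * a_ji = 2 or 3), the diagram is a chain of 6 nodes with a double edge at one end; the terminal node there is the unique short simple root (B_6). One simple-root ordering that puts it in standard form is (alpha_5, alpha_2, alpha_3, alpha_1, alpha_6, alpha_4). So the algebra is type B_6, i.e. so(13).

B_6 (so(13))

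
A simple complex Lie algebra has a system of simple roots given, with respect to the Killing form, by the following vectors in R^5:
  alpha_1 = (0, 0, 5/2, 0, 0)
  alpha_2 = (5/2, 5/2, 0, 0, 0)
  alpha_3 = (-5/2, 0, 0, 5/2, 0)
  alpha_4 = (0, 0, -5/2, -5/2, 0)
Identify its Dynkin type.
Compute the Cartan integers a_ij = 2(alpha_i, alpha_j)/(alpha_j, alpha_j); the resulting 4x4 Cartan matrix is
[[2, 0, 0, -1], [0, 2, -1, 0], [0, -1, 2, -1], [-2, 0, -1, 2]].
The roots have two lengths (squared-length ratio 2:1); the short ones are alpha_{1}. The associated Dynkin diagram is a chain of 4 nodes with a double edge at one end; the terminal node there is the unique short simple root (B_4), so the type is B_4 (the algebra so(9)).

B4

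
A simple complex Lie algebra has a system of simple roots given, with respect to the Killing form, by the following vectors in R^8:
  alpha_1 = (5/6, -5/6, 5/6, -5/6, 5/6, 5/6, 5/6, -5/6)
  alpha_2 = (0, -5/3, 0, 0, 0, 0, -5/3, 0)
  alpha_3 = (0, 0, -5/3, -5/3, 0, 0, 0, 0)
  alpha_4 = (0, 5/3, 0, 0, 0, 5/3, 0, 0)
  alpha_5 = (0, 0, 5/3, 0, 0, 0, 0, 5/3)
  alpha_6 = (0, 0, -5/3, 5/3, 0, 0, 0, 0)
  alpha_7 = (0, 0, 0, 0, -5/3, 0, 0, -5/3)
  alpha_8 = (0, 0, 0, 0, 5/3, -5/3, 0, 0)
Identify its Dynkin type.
Compute the Cartan integers a_ij = 2(alpha_i, alpha_j)/(alpha_j, alpha_j); the resulting 8x8 Cartan matrix is
[[2, 0, 0, 0, 0, -1, 0, 0], [0, 2, 0, -1, 0, 0, 0, 0], [0, 0, 2, 0, -1, 0, 0, 0], [0, -1, 0, 2, 0, 0, 0, -1], [0, 0, -1, 0, 2, -1, -1, 0], [-1, 0, 0, 0, -1, 2, 0, 0], [0, 0, 0, 0, -1, 0, 2, -1], [0, 0, 0, -1, 0, 0, -1, 2]].
All simple roots have the same length, so the diagram is simply laced. The associated Dynkin diagram is a chain of 7 nodes with one extra node attached to the third node from one end (E_8), so the type is E_8.

type E_8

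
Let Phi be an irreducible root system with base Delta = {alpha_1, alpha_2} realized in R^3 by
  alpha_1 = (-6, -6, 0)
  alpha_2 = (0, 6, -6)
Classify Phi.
type A_2

Compute the Cartan integers a_ij = 2(alpha_i, alpha_j)/(alpha_j, alpha_j); the resulting 2x2 Cartan matrix is
[[2, -1], [-1, 2]].
All simple roots have the same length, so the diagram is simply laced. The associated Dynkin diagram is a chain of 2 nodes with single edges (A_2), so the type is A_2 (the algebra sl(3)).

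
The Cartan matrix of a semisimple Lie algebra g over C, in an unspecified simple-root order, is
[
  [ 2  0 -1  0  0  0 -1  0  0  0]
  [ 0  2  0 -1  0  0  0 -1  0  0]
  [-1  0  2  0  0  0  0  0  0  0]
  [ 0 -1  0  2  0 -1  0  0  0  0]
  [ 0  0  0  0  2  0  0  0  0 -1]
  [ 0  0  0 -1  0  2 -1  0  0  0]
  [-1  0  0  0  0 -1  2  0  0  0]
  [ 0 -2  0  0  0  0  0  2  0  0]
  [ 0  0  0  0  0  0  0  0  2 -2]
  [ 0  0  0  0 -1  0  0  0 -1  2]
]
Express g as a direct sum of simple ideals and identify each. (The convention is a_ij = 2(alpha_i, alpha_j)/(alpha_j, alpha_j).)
The diagram associated to this matrix has two connected components: the simple roots {alpha_5, alpha_9, alpha_10} form a chain of 3 nodes with a double edge at one end; the terminal node there is the unique long simple root (C_3), and {alpha_1, alpha_2, alpha_3, alpha_4, alpha_6, alpha_7, alpha_8} form a chain of 7 nodes with a double edge at one end; the terminal node there is the unique long simple root (C_7). A semisimple Lie algebra decomposes uniquely as the direct sum of simple ideals, one per connected component of its Dynkin diagram, so g ≅ C_3 ⊕ C_7 (dimension 21 + 105 = 126).

C_3 + C_7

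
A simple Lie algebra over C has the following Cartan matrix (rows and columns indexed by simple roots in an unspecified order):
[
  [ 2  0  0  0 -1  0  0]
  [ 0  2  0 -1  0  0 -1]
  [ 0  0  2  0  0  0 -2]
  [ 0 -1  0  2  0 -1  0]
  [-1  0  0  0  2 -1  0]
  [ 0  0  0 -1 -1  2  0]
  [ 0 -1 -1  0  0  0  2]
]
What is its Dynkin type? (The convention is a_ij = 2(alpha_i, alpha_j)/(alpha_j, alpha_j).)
C7

The matrix has rank 7 with 2's on the diagonal. Reading the off-diagonal entries as Dynkin edges (a single edge where a_ij = a_ji = -1; a double or triple edge where a_ij * a_ji = 2 or 3), the diagram is a chain of 7 nodes with a double edge at one end; the terminal node there is the unique long simple root (C_7). One simple-root ordering that puts it in standard form is (alpha_1, alpha_5, alpha_6, alpha_4, alpha_2, alpha_7, alpha_3). So the algebra is type C_7, i.e. sp(14).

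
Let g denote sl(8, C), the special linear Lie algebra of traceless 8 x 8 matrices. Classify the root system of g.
A_7

This is sl(8), which has dimension 8^2 - 1 = 63 and rank 8 - 1 = 7 (a Cartan subalgebra is the diagonal traceless matrices). In the classification of classical Lie algebras, the special linear algebra sl(n+1) has type A_n; here n = 7, so the Dynkin diagram is a chain of 7 nodes with single edges (A_7). Hence the type is A_7.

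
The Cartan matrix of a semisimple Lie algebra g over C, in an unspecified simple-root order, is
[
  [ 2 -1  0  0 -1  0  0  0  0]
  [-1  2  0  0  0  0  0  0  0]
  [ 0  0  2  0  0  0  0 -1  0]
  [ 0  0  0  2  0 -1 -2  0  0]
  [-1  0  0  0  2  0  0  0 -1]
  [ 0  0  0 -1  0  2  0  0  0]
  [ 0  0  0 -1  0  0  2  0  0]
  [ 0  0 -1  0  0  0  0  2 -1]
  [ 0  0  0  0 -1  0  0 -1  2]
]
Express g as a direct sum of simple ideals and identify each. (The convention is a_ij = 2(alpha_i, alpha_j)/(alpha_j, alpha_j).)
type A_6 ⊕ type B_3

The diagram associated to this matrix has two connected components: the simple roots {alpha_1, alpha_2, alpha_3, alpha_5, alpha_8, alpha_9} form a chain of 6 nodes with single edges (A_6), and {alpha_4, alpha_6, alpha_7} form a chain of 3 nodes with a double edge at one end; the terminal node there is the unique short simple root (B_3). A semisimple Lie algebra decomposes uniquely as the direct sum of simple ideals, one per connected component of its Dynkin diagram, so g ≅ A_6 ⊕ B_3 (dimension 48 + 21 = 69).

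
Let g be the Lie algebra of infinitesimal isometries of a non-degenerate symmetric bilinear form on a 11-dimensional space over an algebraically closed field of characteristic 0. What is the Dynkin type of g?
B5

This is so(11) with 11 odd, which has dimension 11(11-1)/2 = 55 and rank (11-1)/2 = 5. In the classification of classical Lie algebras, the orthogonal algebra so(2n+1) in an odd number of variables has type B_n; here n = 5, so the Dynkin diagram is a chain of 5 nodes with a double edge at one end; the terminal node there is the unique short simple root (B_5). Hence the type is B_5.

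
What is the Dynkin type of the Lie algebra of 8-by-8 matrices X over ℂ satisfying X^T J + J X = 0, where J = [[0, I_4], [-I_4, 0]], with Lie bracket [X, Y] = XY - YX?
This is sp(8), which has dimension 8(8+1)/2 = 36 and rank 8/2 = 4. In the classification of classical Lie algebras, the symplectic algebra sp(2n) has type C_n; here n = 4, so the Dynkin diagram is a chain of 4 nodes with a double edge at one end; the terminal node there is the unique long simple root (C_4). Hence the type is C_4.

C_4 (sp(8))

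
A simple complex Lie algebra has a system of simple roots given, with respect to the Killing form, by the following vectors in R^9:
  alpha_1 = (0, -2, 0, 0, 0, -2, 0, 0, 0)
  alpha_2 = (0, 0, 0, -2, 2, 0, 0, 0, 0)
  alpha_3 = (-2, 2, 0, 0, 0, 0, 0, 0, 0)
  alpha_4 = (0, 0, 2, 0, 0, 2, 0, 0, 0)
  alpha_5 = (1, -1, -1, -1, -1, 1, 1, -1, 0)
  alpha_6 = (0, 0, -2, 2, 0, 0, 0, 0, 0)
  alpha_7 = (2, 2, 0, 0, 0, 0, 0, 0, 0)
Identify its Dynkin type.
Compute the Cartan integers a_ij = 2(alpha_i, alpha_j)/(alpha_j, alpha_j); the resulting 7x7 Cartan matrix is
[[2, 0, -1, -1, 0, 0, -1], [0, 2, 0, 0, 0, -1, 0], [-1, 0, 2, 0, -1, 0, 0], [-1, 0, 0, 2, 0, -1, 0], [0, 0, -1, 0, 2, 0, 0], [0, -1, 0, -1, 0, 2, 0], [-1, 0, 0, 0, 0, 0, 2]].
All simple roots have the same length, so the diagram is simply laced. The associated Dynkin diagram is a chain of 6 nodes with one extra node attached to the third node from one end (E_7), so the type is E_7.

E_7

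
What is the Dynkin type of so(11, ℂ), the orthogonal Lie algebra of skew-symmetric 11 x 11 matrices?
B5

This is so(11) with 11 odd, which has dimension 11(11-1)/2 = 55 and rank (11-1)/2 = 5. In the classification of classical Lie algebras, the orthogonal algebra so(2n+1) in an odd number of variables has type B_n; here n = 5, so the Dynkin diagram is a chain of 5 nodes with a double edge at one end; the terminal node there is the unique short simple root (B_5). Hence the type is B_5.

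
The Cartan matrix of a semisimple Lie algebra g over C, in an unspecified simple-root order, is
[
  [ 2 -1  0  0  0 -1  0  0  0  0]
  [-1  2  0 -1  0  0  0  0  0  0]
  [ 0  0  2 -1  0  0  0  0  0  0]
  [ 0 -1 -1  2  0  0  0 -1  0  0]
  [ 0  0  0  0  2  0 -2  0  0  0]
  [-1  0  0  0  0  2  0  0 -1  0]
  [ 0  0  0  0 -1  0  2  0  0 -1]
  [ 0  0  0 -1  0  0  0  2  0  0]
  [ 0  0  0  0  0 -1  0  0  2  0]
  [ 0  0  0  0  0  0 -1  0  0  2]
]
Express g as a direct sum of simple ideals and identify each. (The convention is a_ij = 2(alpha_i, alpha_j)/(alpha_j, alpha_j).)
type C_3 + type D_7

The diagram associated to this matrix has two connected components: the simple roots {alpha_5, alpha_7, alpha_10} form a chain of 3 nodes with a double edge at one end; the terminal node there is the unique long simple root (C_3), and {alpha_1, alpha_2, alpha_3, alpha_4, alpha_6, alpha_8, alpha_9} form a chain of 5 nodes with a fork of two nodes at one end (D_7). A semisimple Lie algebra decomposes uniquely as the direct sum of simple ideals, one per connected component of its Dynkin diagram, so g ≅ C_3 ⊕ D_7 (dimension 21 + 91 = 112).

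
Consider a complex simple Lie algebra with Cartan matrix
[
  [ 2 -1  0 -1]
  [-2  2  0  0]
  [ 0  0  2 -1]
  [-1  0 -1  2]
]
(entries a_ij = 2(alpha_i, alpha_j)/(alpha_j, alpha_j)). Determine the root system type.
The matrix has rank 4 with 2's on the diagonal. Reading the off-diagonal entries as Dynkin edges (a single edge where a_ij = a_ji = -1; a double or triple edge where a_ij * a_ji = 2 or 3), the diagram is a chain of 4 nodes with a double edge at one end; the terminal node there is the unique long simple root (C_4). One simple-root ordering that puts it in standard form is (alpha_3, alpha_4, alpha_1, alpha_2). So the algebra is type C_4, i.e. sp(8).

C_4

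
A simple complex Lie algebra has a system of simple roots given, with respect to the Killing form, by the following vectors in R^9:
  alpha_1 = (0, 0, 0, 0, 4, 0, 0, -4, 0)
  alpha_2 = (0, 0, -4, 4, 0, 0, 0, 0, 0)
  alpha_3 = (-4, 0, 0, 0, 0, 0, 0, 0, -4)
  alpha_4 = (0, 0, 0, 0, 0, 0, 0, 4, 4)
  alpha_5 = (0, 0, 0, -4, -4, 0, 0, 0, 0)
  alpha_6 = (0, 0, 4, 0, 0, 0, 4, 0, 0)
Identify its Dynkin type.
Compute the Cartan integers a_ij = 2(alpha_i, alpha_j)/(alpha_j, alpha_j); the resulting 6x6 Cartan matrix is
[[2, 0, 0, -1, -1, 0], [0, 2, 0, 0, -1, -1], [0, 0, 2, -1, 0, 0], [-1, 0, -1, 2, 0, 0], [-1, -1, 0, 0, 2, 0], [0, -1, 0, 0, 0, 2]].
All simple roots have the same length, so the diagram is simply laced. The associated Dynkin diagram is a chain of 6 nodes with single edges (A_6), so the type is A_6 (the algebra sl(7)).

A_6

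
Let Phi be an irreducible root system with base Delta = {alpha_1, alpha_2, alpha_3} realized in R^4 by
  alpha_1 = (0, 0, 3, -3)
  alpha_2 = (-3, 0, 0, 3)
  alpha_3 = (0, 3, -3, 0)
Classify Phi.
Compute the Cartan integers a_ij = 2(alpha_i, alpha_j)/(alpha_j, alpha_j); the resulting 3x3 Cartan matrix is
[[2, -1, -1], [-1, 2, 0], [-1, 0, 2]].
All simple roots have the same length, so the diagram is simply laced. The associated Dynkin diagram is a chain of 3 nodes with single edges (A_3), so the type is A_3 (the algebra sl(4)).

A_3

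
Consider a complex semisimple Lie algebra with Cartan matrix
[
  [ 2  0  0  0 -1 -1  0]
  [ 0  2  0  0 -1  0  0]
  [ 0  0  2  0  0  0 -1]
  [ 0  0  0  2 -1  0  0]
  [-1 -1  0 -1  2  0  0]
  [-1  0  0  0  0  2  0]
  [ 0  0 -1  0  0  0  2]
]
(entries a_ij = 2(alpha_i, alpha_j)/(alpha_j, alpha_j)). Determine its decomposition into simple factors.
A_2 + D_5

The diagram associated to this matrix has two connected components: the simple roots {alpha_3, alpha_7} form a chain of 2 nodes with single edges (A_2), and {alpha_1, alpha_2, alpha_4, alpha_5, alpha_6} form a chain of 3 nodes with a fork of two nodes at one end (D_5). A semisimple Lie algebra decomposes uniquely as the direct sum of simple ideals, one per connected component of its Dynkin diagram, so g ≅ A_2 ⊕ D_5 (dimension 8 + 45 = 53).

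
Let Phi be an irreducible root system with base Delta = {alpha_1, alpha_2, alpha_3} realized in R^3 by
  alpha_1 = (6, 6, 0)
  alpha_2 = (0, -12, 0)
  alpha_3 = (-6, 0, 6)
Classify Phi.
C3

Compute the Cartan integers a_ij = 2(alpha_i, alpha_j)/(alpha_j, alpha_j); the resulting 3x3 Cartan matrix is
[[2, -1, -1], [-2, 2, 0], [-1, 0, 2]].
The roots have two lengths (squared-length ratio 2:1); the short ones are alpha_{1,3}. The associated Dynkin diagram is a chain of 3 nodes with a double edge at one end; the terminal node there is the unique long simple root (C_3), so the type is C_3 (the algebra sp(6)).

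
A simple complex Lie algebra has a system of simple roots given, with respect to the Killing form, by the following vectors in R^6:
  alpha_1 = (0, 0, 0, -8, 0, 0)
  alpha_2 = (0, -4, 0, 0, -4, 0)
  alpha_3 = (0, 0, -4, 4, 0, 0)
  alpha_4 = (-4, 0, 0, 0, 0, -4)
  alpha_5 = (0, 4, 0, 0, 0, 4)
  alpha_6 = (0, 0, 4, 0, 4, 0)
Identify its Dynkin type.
Compute the Cartan integers a_ij = 2(alpha_i, alpha_j)/(alpha_j, alpha_j); the resulting 6x6 Cartan matrix is
[[2, 0, -2, 0, 0, 0], [0, 2, 0, 0, -1, -1], [-1, 0, 2, 0, 0, -1], [0, 0, 0, 2, -1, 0], [0, -1, 0, -1, 2, 0], [0, -1, -1, 0, 0, 2]].
The roots have two lengths (squared-length ratio 2:1); the short ones are alpha_{2,3,4,5,6}. The associated Dynkin diagram is a chain of 6 nodes with a double edge at one end; the terminal node there is the unique long simple root (C_6), so the type is C_6 (the algebra sp(12)).

C_6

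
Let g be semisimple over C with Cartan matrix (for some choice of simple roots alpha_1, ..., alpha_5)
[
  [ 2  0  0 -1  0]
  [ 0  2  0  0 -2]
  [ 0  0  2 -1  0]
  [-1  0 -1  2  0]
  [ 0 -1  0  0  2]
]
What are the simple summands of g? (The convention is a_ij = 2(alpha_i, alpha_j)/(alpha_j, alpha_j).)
The diagram associated to this matrix has two connected components: the simple roots {alpha_1, alpha_3, alpha_4} form a chain of 3 nodes with single edges (A_3), and {alpha_2, alpha_5} form a chain of 2 nodes with a double edge at one end; the terminal node there is the unique short simple root (B_2). A semisimple Lie algebra decomposes uniquely as the direct sum of simple ideals, one per connected component of its Dynkin diagram, so g ≅ A_3 ⊕ B_2 (dimension 15 + 10 = 25).

A_3 + B_2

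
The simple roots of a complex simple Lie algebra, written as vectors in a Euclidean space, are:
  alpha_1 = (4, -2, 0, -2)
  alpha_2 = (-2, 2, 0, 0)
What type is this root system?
G_2

Compute the Cartan integers a_ij = 2(alpha_i, alpha_j)/(alpha_j, alpha_j); the resulting 2x2 Cartan matrix is
[[2, -3], [-1, 2]].
The roots have two lengths (squared-length ratio 3:1); the short ones are alpha_{2}. The associated Dynkin diagram is two nodes joined by a triple edge (G_2), so the type is G_2.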